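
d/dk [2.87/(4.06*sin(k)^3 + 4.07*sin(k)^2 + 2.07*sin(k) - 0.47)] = (-23.3618*sin(k) + 17.4783*cos(2*k) - 23.4192)*cos(k)/(4.06*sin(k)^3 + 4.07*sin(k)^2 + 2.07*sin(k) - 0.47)^2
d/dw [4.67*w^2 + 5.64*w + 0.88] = 9.34*w + 5.64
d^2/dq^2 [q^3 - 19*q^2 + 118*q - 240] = 6*q - 38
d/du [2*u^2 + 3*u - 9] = 4*u + 3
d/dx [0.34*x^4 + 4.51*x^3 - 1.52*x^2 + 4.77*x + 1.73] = 1.36*x^3 + 13.53*x^2 - 3.04*x + 4.77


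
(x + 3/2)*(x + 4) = x^2 + 11*x/2 + 6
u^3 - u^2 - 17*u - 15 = (u - 5)*(u + 1)*(u + 3)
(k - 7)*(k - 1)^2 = k^3 - 9*k^2 + 15*k - 7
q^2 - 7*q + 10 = (q - 5)*(q - 2)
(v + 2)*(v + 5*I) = v^2 + 2*v + 5*I*v + 10*I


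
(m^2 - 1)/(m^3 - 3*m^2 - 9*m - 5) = (m - 1)/(m^2 - 4*m - 5)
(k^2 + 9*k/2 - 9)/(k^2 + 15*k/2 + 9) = (2*k - 3)/(2*k + 3)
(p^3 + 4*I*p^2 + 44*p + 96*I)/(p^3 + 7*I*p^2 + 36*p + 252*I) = (p^2 + 10*I*p - 16)/(p^2 + 13*I*p - 42)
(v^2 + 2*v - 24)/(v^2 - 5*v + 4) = (v + 6)/(v - 1)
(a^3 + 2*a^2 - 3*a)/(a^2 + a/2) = 2*(a^2 + 2*a - 3)/(2*a + 1)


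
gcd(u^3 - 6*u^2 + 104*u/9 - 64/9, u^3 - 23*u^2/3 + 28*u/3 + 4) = u - 2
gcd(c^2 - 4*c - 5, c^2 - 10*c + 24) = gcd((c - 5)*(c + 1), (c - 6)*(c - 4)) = 1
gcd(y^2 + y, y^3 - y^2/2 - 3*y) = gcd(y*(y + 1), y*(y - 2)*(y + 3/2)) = y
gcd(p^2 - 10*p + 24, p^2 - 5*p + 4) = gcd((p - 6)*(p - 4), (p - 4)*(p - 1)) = p - 4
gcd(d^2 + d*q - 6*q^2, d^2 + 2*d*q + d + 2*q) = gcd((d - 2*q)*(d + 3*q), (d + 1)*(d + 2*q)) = 1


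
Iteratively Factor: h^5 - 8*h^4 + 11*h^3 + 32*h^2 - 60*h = (h - 2)*(h^4 - 6*h^3 - h^2 + 30*h) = (h - 5)*(h - 2)*(h^3 - h^2 - 6*h) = (h - 5)*(h - 2)*(h + 2)*(h^2 - 3*h) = (h - 5)*(h - 3)*(h - 2)*(h + 2)*(h)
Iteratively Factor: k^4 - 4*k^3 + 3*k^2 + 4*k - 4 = (k + 1)*(k^3 - 5*k^2 + 8*k - 4) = (k - 1)*(k + 1)*(k^2 - 4*k + 4) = (k - 2)*(k - 1)*(k + 1)*(k - 2)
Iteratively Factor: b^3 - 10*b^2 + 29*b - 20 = (b - 4)*(b^2 - 6*b + 5) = (b - 5)*(b - 4)*(b - 1)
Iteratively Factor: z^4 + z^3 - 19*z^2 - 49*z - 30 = (z - 5)*(z^3 + 6*z^2 + 11*z + 6) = (z - 5)*(z + 2)*(z^2 + 4*z + 3) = (z - 5)*(z + 2)*(z + 3)*(z + 1)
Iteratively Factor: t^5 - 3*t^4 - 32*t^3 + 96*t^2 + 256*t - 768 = (t - 3)*(t^4 - 32*t^2 + 256) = (t - 4)*(t - 3)*(t^3 + 4*t^2 - 16*t - 64) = (t - 4)^2*(t - 3)*(t^2 + 8*t + 16) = (t - 4)^2*(t - 3)*(t + 4)*(t + 4)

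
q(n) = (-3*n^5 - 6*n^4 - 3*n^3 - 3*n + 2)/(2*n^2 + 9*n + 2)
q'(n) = (-4*n - 9)*(-3*n^5 - 6*n^4 - 3*n^3 - 3*n + 2)/(2*n^2 + 9*n + 2)^2 + (-15*n^4 - 24*n^3 - 9*n^2 - 3)/(2*n^2 + 9*n + 2) = 2*(-9*n^6 - 66*n^5 - 99*n^4 - 51*n^3 - 6*n^2 - 4*n - 12)/(4*n^4 + 36*n^3 + 89*n^2 + 36*n + 4)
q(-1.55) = -1.40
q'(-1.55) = 2.51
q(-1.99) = -3.90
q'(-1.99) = 10.10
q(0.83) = -0.57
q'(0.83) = -2.12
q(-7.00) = 1001.81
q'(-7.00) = -248.45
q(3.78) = -57.46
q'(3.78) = -48.06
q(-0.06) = 1.49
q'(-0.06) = -10.94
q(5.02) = -141.08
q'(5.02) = -89.05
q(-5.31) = 788.67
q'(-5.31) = 100.41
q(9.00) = -892.76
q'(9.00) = -312.12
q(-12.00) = 3446.71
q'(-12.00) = -749.70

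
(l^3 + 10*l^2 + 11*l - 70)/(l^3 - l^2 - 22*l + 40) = (l + 7)/(l - 4)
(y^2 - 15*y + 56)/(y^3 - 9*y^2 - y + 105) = (y - 8)/(y^2 - 2*y - 15)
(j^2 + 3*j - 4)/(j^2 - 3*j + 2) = (j + 4)/(j - 2)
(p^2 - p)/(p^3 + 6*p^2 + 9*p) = (p - 1)/(p^2 + 6*p + 9)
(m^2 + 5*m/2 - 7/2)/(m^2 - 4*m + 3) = (m + 7/2)/(m - 3)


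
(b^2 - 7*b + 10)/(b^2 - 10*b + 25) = (b - 2)/(b - 5)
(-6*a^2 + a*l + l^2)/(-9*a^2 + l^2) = (2*a - l)/(3*a - l)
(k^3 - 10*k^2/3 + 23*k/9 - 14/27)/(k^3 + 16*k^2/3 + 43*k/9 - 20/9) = (9*k^2 - 27*k + 14)/(3*(3*k^2 + 17*k + 20))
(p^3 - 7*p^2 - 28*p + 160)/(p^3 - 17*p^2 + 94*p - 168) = (p^2 - 3*p - 40)/(p^2 - 13*p + 42)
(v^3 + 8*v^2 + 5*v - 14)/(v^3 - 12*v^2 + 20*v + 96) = (v^2 + 6*v - 7)/(v^2 - 14*v + 48)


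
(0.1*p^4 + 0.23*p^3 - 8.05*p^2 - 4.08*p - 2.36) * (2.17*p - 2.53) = 0.217*p^5 + 0.2461*p^4 - 18.0504*p^3 + 11.5129*p^2 + 5.2012*p + 5.9708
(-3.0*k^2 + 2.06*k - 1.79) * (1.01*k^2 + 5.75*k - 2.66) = -3.03*k^4 - 15.1694*k^3 + 18.0171*k^2 - 15.7721*k + 4.7614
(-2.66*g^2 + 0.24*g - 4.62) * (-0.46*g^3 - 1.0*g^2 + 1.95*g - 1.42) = 1.2236*g^5 + 2.5496*g^4 - 3.3018*g^3 + 8.8652*g^2 - 9.3498*g + 6.5604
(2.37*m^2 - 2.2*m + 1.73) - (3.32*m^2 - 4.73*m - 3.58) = -0.95*m^2 + 2.53*m + 5.31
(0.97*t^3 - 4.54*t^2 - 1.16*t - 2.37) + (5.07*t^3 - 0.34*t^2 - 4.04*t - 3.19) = 6.04*t^3 - 4.88*t^2 - 5.2*t - 5.56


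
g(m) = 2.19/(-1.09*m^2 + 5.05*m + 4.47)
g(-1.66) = -0.32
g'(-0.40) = -2.50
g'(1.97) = -0.02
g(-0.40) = 0.96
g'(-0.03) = -0.60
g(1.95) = 0.22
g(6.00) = -0.49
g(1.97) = 0.21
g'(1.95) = -0.02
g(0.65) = 0.30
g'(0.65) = -0.15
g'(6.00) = 0.88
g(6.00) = -0.49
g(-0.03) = 0.51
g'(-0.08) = -0.69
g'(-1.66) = -0.40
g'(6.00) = 0.88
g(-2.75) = -0.12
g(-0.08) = 0.54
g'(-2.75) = -0.08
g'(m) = 2.19*(2.18*m - 5.05)/(-1.09*m^2 + 5.05*m + 4.47)^2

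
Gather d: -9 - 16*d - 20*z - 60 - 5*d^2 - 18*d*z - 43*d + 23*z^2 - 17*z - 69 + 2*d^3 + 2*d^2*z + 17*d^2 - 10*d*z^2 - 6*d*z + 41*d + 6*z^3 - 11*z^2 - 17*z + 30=2*d^3 + d^2*(2*z + 12) + d*(-10*z^2 - 24*z - 18) + 6*z^3 + 12*z^2 - 54*z - 108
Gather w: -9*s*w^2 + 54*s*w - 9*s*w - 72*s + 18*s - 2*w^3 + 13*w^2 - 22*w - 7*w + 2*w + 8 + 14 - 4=-54*s - 2*w^3 + w^2*(13 - 9*s) + w*(45*s - 27) + 18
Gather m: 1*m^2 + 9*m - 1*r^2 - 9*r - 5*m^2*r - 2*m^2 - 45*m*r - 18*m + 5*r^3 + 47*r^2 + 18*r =m^2*(-5*r - 1) + m*(-45*r - 9) + 5*r^3 + 46*r^2 + 9*r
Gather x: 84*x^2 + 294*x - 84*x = 84*x^2 + 210*x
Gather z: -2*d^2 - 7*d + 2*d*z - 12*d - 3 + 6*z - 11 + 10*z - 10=-2*d^2 - 19*d + z*(2*d + 16) - 24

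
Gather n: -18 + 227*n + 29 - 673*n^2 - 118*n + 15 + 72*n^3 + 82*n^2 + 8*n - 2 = 72*n^3 - 591*n^2 + 117*n + 24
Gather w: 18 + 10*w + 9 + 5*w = 15*w + 27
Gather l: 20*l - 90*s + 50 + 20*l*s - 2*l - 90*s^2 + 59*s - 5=l*(20*s + 18) - 90*s^2 - 31*s + 45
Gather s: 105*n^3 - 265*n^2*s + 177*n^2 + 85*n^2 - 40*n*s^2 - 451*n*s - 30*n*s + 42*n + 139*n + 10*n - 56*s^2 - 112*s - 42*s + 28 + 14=105*n^3 + 262*n^2 + 191*n + s^2*(-40*n - 56) + s*(-265*n^2 - 481*n - 154) + 42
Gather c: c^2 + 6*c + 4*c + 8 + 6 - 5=c^2 + 10*c + 9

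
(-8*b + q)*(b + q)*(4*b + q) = -32*b^3 - 36*b^2*q - 3*b*q^2 + q^3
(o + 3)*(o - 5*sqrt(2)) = o^2 - 5*sqrt(2)*o + 3*o - 15*sqrt(2)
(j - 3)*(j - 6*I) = j^2 - 3*j - 6*I*j + 18*I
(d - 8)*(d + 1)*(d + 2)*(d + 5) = d^4 - 47*d^2 - 126*d - 80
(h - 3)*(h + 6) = h^2 + 3*h - 18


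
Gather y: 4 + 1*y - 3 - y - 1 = 0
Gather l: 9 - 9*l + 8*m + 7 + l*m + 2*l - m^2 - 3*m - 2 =l*(m - 7) - m^2 + 5*m + 14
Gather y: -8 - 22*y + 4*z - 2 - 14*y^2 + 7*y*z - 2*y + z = -14*y^2 + y*(7*z - 24) + 5*z - 10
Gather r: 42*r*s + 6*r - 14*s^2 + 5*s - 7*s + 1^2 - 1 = r*(42*s + 6) - 14*s^2 - 2*s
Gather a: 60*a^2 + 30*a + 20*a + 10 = 60*a^2 + 50*a + 10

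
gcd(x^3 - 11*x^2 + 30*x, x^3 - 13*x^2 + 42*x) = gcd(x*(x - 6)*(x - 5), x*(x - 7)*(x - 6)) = x^2 - 6*x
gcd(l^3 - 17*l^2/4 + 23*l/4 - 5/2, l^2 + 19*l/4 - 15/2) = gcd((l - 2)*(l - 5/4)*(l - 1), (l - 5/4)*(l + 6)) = l - 5/4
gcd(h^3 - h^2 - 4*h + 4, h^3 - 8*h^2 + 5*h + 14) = h - 2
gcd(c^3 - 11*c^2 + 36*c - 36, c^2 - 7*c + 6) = c - 6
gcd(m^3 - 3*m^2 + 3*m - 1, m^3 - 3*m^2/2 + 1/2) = m^2 - 2*m + 1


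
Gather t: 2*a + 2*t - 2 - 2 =2*a + 2*t - 4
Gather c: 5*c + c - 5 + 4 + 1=6*c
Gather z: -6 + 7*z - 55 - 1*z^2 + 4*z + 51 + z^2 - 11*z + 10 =0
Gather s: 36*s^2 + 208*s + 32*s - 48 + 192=36*s^2 + 240*s + 144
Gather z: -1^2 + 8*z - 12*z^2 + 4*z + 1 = -12*z^2 + 12*z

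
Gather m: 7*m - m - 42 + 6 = 6*m - 36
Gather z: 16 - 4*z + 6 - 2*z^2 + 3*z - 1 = -2*z^2 - z + 21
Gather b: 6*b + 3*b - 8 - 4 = 9*b - 12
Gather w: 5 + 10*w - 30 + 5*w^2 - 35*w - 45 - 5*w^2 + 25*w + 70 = 0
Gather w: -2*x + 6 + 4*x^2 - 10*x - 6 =4*x^2 - 12*x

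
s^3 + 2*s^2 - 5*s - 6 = (s - 2)*(s + 1)*(s + 3)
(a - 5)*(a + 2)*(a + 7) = a^3 + 4*a^2 - 31*a - 70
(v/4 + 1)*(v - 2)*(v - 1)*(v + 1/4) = v^4/4 + 5*v^3/16 - 39*v^2/16 + 11*v/8 + 1/2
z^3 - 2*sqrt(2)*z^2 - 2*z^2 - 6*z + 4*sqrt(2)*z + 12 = (z - 2)*(z - 3*sqrt(2))*(z + sqrt(2))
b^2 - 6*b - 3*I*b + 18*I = (b - 6)*(b - 3*I)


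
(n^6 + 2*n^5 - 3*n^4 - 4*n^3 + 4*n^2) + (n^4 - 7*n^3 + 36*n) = n^6 + 2*n^5 - 2*n^4 - 11*n^3 + 4*n^2 + 36*n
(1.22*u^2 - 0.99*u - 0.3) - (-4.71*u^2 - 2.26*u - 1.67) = 5.93*u^2 + 1.27*u + 1.37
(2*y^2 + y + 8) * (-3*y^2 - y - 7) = -6*y^4 - 5*y^3 - 39*y^2 - 15*y - 56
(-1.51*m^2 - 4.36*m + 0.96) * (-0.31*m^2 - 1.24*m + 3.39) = 0.4681*m^4 + 3.224*m^3 - 0.0100999999999996*m^2 - 15.9708*m + 3.2544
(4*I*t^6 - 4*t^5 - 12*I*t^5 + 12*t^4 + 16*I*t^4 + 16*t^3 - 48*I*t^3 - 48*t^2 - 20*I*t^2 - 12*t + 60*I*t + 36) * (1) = 4*I*t^6 - 4*t^5 - 12*I*t^5 + 12*t^4 + 16*I*t^4 + 16*t^3 - 48*I*t^3 - 48*t^2 - 20*I*t^2 - 12*t + 60*I*t + 36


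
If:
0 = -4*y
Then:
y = 0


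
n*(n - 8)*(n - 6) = n^3 - 14*n^2 + 48*n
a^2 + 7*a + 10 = (a + 2)*(a + 5)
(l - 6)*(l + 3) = l^2 - 3*l - 18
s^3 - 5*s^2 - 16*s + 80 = (s - 5)*(s - 4)*(s + 4)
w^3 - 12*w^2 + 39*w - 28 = (w - 7)*(w - 4)*(w - 1)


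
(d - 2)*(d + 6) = d^2 + 4*d - 12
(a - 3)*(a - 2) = a^2 - 5*a + 6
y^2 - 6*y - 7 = (y - 7)*(y + 1)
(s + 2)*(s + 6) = s^2 + 8*s + 12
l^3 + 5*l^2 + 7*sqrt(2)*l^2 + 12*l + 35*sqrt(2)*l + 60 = (l + 5)*(l + sqrt(2))*(l + 6*sqrt(2))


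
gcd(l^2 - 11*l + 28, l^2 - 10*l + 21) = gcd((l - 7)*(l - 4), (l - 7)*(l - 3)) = l - 7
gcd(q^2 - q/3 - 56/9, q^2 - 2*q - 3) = 1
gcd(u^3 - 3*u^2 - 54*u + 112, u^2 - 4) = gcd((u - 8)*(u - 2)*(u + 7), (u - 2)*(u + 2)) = u - 2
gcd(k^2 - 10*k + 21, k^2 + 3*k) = 1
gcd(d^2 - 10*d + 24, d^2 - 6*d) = d - 6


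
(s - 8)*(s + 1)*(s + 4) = s^3 - 3*s^2 - 36*s - 32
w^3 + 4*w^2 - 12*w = w*(w - 2)*(w + 6)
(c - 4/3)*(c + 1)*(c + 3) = c^3 + 8*c^2/3 - 7*c/3 - 4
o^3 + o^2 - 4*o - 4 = (o - 2)*(o + 1)*(o + 2)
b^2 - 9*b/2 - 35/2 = (b - 7)*(b + 5/2)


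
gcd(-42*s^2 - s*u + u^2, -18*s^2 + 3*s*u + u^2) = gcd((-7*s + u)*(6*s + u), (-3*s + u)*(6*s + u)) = 6*s + u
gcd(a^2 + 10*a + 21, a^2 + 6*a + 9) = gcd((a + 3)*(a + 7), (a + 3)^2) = a + 3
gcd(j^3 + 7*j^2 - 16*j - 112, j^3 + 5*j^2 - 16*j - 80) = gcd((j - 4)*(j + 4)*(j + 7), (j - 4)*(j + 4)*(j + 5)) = j^2 - 16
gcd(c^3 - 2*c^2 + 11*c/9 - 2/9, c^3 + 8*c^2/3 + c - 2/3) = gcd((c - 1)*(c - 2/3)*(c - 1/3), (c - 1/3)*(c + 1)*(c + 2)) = c - 1/3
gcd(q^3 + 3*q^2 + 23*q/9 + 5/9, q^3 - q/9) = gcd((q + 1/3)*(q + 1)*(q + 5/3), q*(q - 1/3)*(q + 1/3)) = q + 1/3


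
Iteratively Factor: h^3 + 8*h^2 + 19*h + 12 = (h + 4)*(h^2 + 4*h + 3) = (h + 1)*(h + 4)*(h + 3)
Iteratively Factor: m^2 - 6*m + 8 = (m - 4)*(m - 2)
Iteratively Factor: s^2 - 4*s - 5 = (s + 1)*(s - 5)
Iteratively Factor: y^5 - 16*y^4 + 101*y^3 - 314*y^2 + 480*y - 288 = (y - 4)*(y^4 - 12*y^3 + 53*y^2 - 102*y + 72) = (y - 4)*(y - 3)*(y^3 - 9*y^2 + 26*y - 24) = (y - 4)^2*(y - 3)*(y^2 - 5*y + 6) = (y - 4)^2*(y - 3)*(y - 2)*(y - 3)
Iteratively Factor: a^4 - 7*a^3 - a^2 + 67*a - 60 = (a - 1)*(a^3 - 6*a^2 - 7*a + 60) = (a - 1)*(a + 3)*(a^2 - 9*a + 20) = (a - 5)*(a - 1)*(a + 3)*(a - 4)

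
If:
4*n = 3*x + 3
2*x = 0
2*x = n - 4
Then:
No Solution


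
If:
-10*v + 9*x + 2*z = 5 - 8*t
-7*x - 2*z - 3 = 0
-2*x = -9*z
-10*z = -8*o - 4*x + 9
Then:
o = 651/536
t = 5*v/4 + 295/268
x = -27/67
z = -6/67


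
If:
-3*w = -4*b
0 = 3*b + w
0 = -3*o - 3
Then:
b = 0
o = -1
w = 0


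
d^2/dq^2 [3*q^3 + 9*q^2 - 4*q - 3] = 18*q + 18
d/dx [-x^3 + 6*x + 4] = 6 - 3*x^2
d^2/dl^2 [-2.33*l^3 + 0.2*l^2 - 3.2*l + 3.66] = 0.4 - 13.98*l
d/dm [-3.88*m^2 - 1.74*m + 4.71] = -7.76*m - 1.74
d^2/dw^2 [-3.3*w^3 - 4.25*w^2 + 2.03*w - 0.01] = -19.8*w - 8.5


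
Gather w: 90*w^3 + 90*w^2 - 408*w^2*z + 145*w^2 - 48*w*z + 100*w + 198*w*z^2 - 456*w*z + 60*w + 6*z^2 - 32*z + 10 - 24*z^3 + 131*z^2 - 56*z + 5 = 90*w^3 + w^2*(235 - 408*z) + w*(198*z^2 - 504*z + 160) - 24*z^3 + 137*z^2 - 88*z + 15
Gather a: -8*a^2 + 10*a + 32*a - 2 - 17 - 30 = -8*a^2 + 42*a - 49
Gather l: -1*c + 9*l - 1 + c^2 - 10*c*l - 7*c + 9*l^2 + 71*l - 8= c^2 - 8*c + 9*l^2 + l*(80 - 10*c) - 9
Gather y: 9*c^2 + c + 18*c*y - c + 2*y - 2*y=9*c^2 + 18*c*y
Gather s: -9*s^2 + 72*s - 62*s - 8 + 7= -9*s^2 + 10*s - 1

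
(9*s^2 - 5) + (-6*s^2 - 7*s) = 3*s^2 - 7*s - 5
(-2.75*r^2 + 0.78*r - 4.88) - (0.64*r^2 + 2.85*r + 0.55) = -3.39*r^2 - 2.07*r - 5.43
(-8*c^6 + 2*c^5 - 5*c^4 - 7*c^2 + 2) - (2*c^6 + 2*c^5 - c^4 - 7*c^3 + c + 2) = -10*c^6 - 4*c^4 + 7*c^3 - 7*c^2 - c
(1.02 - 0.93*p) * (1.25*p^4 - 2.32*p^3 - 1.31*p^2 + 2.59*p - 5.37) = -1.1625*p^5 + 3.4326*p^4 - 1.1481*p^3 - 3.7449*p^2 + 7.6359*p - 5.4774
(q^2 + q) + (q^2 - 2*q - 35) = 2*q^2 - q - 35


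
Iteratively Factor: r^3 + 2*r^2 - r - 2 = (r - 1)*(r^2 + 3*r + 2) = (r - 1)*(r + 1)*(r + 2)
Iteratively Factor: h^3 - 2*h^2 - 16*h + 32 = (h - 2)*(h^2 - 16) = (h - 4)*(h - 2)*(h + 4)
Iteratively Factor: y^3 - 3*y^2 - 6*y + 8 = (y - 4)*(y^2 + y - 2) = (y - 4)*(y + 2)*(y - 1)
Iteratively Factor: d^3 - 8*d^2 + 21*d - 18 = (d - 2)*(d^2 - 6*d + 9) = (d - 3)*(d - 2)*(d - 3)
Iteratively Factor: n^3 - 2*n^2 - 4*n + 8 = (n + 2)*(n^2 - 4*n + 4) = (n - 2)*(n + 2)*(n - 2)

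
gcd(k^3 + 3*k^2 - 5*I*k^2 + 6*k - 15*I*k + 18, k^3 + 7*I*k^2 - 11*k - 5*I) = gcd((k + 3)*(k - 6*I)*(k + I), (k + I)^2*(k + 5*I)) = k + I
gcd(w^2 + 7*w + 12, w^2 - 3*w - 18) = w + 3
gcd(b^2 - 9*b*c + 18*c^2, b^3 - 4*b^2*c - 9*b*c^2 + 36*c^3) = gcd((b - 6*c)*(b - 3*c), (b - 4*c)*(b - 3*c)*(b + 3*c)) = b - 3*c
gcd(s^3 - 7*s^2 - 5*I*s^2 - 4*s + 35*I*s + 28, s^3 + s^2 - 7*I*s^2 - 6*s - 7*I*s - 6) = s - I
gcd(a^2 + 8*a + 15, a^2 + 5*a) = a + 5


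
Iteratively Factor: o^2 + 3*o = (o)*(o + 3)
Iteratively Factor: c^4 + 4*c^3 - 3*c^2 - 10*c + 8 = (c - 1)*(c^3 + 5*c^2 + 2*c - 8) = (c - 1)^2*(c^2 + 6*c + 8) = (c - 1)^2*(c + 2)*(c + 4)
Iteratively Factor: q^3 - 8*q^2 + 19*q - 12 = (q - 3)*(q^2 - 5*q + 4) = (q - 3)*(q - 1)*(q - 4)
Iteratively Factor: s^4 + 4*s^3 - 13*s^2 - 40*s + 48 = (s - 1)*(s^3 + 5*s^2 - 8*s - 48) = (s - 1)*(s + 4)*(s^2 + s - 12) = (s - 1)*(s + 4)^2*(s - 3)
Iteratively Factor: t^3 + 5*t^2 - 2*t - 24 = (t - 2)*(t^2 + 7*t + 12) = (t - 2)*(t + 4)*(t + 3)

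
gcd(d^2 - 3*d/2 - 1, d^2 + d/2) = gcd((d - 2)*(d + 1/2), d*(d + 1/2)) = d + 1/2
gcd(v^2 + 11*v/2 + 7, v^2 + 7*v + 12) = 1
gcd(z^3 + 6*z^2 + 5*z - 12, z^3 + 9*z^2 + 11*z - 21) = z^2 + 2*z - 3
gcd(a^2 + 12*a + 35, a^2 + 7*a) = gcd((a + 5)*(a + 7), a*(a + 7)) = a + 7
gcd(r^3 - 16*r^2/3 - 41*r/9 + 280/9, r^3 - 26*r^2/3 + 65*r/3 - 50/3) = r - 5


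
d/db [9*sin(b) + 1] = 9*cos(b)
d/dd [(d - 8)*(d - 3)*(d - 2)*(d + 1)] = 4*d^3 - 36*d^2 + 66*d - 2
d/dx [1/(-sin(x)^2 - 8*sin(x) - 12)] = 2*(sin(x) + 4)*cos(x)/(sin(x)^2 + 8*sin(x) + 12)^2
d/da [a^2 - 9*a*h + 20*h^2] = 2*a - 9*h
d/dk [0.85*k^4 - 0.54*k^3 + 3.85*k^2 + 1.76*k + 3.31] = 3.4*k^3 - 1.62*k^2 + 7.7*k + 1.76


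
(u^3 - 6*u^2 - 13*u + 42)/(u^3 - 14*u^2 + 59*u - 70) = (u + 3)/(u - 5)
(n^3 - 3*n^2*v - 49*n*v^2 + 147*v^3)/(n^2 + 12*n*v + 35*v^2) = (n^2 - 10*n*v + 21*v^2)/(n + 5*v)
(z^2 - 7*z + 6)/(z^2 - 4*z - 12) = (z - 1)/(z + 2)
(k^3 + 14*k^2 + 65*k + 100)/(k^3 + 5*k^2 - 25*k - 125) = (k + 4)/(k - 5)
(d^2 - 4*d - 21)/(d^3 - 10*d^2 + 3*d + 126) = 1/(d - 6)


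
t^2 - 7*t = t*(t - 7)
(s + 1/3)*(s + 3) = s^2 + 10*s/3 + 1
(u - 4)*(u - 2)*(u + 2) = u^3 - 4*u^2 - 4*u + 16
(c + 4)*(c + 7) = c^2 + 11*c + 28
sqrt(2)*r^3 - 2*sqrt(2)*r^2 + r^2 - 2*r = r*(r - 2)*(sqrt(2)*r + 1)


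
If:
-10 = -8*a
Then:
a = 5/4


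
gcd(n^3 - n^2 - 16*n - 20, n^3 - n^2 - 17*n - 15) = n - 5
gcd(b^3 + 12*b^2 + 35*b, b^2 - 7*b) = b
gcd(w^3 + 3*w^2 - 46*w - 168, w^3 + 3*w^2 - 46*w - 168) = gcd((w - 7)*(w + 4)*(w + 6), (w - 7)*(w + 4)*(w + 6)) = w^3 + 3*w^2 - 46*w - 168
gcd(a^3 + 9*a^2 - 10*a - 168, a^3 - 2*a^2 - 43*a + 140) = a^2 + 3*a - 28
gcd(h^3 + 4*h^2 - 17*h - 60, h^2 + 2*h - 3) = h + 3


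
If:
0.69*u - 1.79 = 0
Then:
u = 2.59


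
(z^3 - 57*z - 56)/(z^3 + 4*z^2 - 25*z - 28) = (z - 8)/(z - 4)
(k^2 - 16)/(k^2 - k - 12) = (k + 4)/(k + 3)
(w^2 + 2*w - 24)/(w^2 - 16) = (w + 6)/(w + 4)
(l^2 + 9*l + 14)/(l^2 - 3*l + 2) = (l^2 + 9*l + 14)/(l^2 - 3*l + 2)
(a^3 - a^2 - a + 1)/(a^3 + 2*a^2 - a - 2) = (a - 1)/(a + 2)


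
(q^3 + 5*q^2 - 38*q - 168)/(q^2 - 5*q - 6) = (q^2 + 11*q + 28)/(q + 1)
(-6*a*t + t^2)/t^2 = (-6*a + t)/t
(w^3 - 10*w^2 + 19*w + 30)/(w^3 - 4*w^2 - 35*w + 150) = (w^2 - 5*w - 6)/(w^2 + w - 30)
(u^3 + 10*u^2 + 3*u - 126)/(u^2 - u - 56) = (u^2 + 3*u - 18)/(u - 8)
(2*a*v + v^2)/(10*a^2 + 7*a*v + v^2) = v/(5*a + v)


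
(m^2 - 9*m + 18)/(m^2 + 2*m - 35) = (m^2 - 9*m + 18)/(m^2 + 2*m - 35)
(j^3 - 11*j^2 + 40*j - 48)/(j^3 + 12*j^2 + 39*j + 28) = (j^3 - 11*j^2 + 40*j - 48)/(j^3 + 12*j^2 + 39*j + 28)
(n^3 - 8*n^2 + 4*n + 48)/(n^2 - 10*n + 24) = n + 2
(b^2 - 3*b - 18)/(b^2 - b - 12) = (b - 6)/(b - 4)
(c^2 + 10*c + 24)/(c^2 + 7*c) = (c^2 + 10*c + 24)/(c*(c + 7))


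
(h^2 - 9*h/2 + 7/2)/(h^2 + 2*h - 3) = (h - 7/2)/(h + 3)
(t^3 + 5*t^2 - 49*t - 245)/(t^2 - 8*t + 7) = (t^2 + 12*t + 35)/(t - 1)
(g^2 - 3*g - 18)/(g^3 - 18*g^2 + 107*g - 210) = (g + 3)/(g^2 - 12*g + 35)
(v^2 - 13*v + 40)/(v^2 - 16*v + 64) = (v - 5)/(v - 8)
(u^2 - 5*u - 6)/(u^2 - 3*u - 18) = (u + 1)/(u + 3)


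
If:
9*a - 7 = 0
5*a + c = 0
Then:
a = 7/9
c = -35/9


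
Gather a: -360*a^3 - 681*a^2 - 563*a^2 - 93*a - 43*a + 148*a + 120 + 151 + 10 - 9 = -360*a^3 - 1244*a^2 + 12*a + 272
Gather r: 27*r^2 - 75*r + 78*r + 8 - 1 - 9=27*r^2 + 3*r - 2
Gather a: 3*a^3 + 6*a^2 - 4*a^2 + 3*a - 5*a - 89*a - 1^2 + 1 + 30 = 3*a^3 + 2*a^2 - 91*a + 30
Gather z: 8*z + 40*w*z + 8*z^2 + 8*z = 8*z^2 + z*(40*w + 16)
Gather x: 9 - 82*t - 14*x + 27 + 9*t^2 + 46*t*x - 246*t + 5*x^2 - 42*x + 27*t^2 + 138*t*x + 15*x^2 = 36*t^2 - 328*t + 20*x^2 + x*(184*t - 56) + 36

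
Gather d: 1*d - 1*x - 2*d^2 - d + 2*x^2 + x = -2*d^2 + 2*x^2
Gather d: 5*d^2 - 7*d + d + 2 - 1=5*d^2 - 6*d + 1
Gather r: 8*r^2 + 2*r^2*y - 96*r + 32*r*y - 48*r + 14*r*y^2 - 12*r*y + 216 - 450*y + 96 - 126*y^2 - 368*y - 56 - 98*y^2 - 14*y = r^2*(2*y + 8) + r*(14*y^2 + 20*y - 144) - 224*y^2 - 832*y + 256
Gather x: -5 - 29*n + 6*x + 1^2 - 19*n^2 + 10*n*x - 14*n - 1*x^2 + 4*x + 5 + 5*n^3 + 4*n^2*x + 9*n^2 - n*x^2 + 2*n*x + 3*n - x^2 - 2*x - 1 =5*n^3 - 10*n^2 - 40*n + x^2*(-n - 2) + x*(4*n^2 + 12*n + 8)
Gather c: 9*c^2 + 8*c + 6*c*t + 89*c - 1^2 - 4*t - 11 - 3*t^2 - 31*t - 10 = 9*c^2 + c*(6*t + 97) - 3*t^2 - 35*t - 22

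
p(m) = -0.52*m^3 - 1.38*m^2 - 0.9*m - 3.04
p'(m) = -1.56*m^2 - 2.76*m - 0.9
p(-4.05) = 12.51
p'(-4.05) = -15.31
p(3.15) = -35.82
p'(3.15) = -25.07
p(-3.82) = 9.25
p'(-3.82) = -13.12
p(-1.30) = -3.06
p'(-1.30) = 0.05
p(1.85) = -12.72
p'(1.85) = -11.35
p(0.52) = -3.95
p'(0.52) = -2.76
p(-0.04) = -3.01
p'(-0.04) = -0.79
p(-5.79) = 56.84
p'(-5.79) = -37.22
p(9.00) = -502.00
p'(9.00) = -152.10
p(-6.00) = 65.00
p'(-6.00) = -40.50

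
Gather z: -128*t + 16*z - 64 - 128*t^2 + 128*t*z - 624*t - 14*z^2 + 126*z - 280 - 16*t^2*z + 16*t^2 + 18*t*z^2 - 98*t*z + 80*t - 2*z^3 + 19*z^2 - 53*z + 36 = -112*t^2 - 672*t - 2*z^3 + z^2*(18*t + 5) + z*(-16*t^2 + 30*t + 89) - 308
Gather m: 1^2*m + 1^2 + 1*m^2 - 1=m^2 + m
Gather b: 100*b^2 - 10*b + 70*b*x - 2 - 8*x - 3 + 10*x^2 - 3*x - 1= 100*b^2 + b*(70*x - 10) + 10*x^2 - 11*x - 6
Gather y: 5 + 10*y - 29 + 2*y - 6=12*y - 30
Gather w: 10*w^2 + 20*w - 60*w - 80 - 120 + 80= 10*w^2 - 40*w - 120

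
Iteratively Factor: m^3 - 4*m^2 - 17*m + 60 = (m + 4)*(m^2 - 8*m + 15) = (m - 5)*(m + 4)*(m - 3)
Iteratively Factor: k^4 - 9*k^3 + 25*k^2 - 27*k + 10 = (k - 2)*(k^3 - 7*k^2 + 11*k - 5) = (k - 2)*(k - 1)*(k^2 - 6*k + 5) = (k - 5)*(k - 2)*(k - 1)*(k - 1)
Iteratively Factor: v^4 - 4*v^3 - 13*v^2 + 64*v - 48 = (v - 3)*(v^3 - v^2 - 16*v + 16) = (v - 3)*(v + 4)*(v^2 - 5*v + 4) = (v - 3)*(v - 1)*(v + 4)*(v - 4)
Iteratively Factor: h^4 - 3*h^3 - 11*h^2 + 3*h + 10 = (h - 5)*(h^3 + 2*h^2 - h - 2) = (h - 5)*(h - 1)*(h^2 + 3*h + 2) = (h - 5)*(h - 1)*(h + 2)*(h + 1)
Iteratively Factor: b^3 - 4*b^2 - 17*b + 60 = (b + 4)*(b^2 - 8*b + 15) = (b - 5)*(b + 4)*(b - 3)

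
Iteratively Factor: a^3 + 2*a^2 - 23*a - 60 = (a + 4)*(a^2 - 2*a - 15) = (a - 5)*(a + 4)*(a + 3)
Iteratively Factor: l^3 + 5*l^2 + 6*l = (l)*(l^2 + 5*l + 6) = l*(l + 3)*(l + 2)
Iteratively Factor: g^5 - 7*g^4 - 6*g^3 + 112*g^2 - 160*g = (g + 4)*(g^4 - 11*g^3 + 38*g^2 - 40*g) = (g - 2)*(g + 4)*(g^3 - 9*g^2 + 20*g) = (g - 4)*(g - 2)*(g + 4)*(g^2 - 5*g) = (g - 5)*(g - 4)*(g - 2)*(g + 4)*(g)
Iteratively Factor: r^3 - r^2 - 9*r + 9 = (r + 3)*(r^2 - 4*r + 3) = (r - 3)*(r + 3)*(r - 1)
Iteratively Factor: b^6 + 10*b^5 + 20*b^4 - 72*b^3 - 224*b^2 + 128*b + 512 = (b + 4)*(b^5 + 6*b^4 - 4*b^3 - 56*b^2 + 128) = (b - 2)*(b + 4)*(b^4 + 8*b^3 + 12*b^2 - 32*b - 64) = (b - 2)^2*(b + 4)*(b^3 + 10*b^2 + 32*b + 32) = (b - 2)^2*(b + 4)^2*(b^2 + 6*b + 8) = (b - 2)^2*(b + 4)^3*(b + 2)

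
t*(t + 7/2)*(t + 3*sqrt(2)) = t^3 + 7*t^2/2 + 3*sqrt(2)*t^2 + 21*sqrt(2)*t/2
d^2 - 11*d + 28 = (d - 7)*(d - 4)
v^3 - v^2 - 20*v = v*(v - 5)*(v + 4)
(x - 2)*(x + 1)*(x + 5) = x^3 + 4*x^2 - 7*x - 10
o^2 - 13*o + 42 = (o - 7)*(o - 6)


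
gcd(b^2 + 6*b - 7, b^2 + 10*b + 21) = b + 7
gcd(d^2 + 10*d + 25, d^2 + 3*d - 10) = d + 5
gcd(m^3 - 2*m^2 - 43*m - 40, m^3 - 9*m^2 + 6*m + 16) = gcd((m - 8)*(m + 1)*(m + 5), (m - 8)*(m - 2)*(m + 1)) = m^2 - 7*m - 8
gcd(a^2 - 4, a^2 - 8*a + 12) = a - 2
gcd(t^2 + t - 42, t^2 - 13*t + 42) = t - 6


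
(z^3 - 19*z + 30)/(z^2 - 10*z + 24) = (z^3 - 19*z + 30)/(z^2 - 10*z + 24)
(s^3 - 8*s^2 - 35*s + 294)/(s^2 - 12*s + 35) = (s^2 - s - 42)/(s - 5)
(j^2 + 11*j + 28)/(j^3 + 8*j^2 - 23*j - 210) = (j + 4)/(j^2 + j - 30)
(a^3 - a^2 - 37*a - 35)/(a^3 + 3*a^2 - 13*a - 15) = (a - 7)/(a - 3)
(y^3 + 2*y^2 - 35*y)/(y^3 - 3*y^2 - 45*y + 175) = y/(y - 5)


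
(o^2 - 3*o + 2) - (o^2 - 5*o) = 2*o + 2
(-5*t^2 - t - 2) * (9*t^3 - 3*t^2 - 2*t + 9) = -45*t^5 + 6*t^4 - 5*t^3 - 37*t^2 - 5*t - 18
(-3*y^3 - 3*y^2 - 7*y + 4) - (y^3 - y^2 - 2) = -4*y^3 - 2*y^2 - 7*y + 6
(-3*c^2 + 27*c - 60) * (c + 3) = -3*c^3 + 18*c^2 + 21*c - 180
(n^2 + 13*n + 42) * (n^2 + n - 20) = n^4 + 14*n^3 + 35*n^2 - 218*n - 840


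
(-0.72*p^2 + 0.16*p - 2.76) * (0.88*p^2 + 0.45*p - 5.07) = -0.6336*p^4 - 0.1832*p^3 + 1.2936*p^2 - 2.0532*p + 13.9932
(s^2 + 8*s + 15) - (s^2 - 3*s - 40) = 11*s + 55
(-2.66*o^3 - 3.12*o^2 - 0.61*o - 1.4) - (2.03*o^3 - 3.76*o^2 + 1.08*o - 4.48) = -4.69*o^3 + 0.64*o^2 - 1.69*o + 3.08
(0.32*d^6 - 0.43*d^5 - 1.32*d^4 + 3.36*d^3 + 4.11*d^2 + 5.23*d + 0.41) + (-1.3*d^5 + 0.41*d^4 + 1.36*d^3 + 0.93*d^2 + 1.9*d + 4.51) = 0.32*d^6 - 1.73*d^5 - 0.91*d^4 + 4.72*d^3 + 5.04*d^2 + 7.13*d + 4.92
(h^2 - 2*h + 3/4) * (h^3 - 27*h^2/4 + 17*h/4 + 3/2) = h^5 - 35*h^4/4 + 37*h^3/2 - 193*h^2/16 + 3*h/16 + 9/8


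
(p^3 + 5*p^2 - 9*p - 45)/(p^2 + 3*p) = p + 2 - 15/p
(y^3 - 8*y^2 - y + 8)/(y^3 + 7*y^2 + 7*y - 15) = (y^2 - 7*y - 8)/(y^2 + 8*y + 15)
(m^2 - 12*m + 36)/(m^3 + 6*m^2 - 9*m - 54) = (m^2 - 12*m + 36)/(m^3 + 6*m^2 - 9*m - 54)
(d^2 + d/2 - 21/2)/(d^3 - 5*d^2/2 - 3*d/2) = (2*d + 7)/(d*(2*d + 1))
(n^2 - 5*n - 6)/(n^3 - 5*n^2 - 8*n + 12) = (n + 1)/(n^2 + n - 2)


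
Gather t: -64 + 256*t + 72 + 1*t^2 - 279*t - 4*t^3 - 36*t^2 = -4*t^3 - 35*t^2 - 23*t + 8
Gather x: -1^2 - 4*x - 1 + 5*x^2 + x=5*x^2 - 3*x - 2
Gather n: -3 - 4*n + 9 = 6 - 4*n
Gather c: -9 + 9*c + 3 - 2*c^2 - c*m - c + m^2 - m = -2*c^2 + c*(8 - m) + m^2 - m - 6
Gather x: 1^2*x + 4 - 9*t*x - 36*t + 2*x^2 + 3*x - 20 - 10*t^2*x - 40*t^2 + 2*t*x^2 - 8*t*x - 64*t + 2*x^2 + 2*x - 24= -40*t^2 - 100*t + x^2*(2*t + 4) + x*(-10*t^2 - 17*t + 6) - 40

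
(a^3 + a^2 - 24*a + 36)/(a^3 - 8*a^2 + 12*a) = (a^2 + 3*a - 18)/(a*(a - 6))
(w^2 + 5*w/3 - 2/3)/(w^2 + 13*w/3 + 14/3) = (3*w - 1)/(3*w + 7)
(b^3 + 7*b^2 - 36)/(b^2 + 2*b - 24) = (b^2 + b - 6)/(b - 4)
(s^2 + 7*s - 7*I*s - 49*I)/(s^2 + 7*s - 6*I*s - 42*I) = (s - 7*I)/(s - 6*I)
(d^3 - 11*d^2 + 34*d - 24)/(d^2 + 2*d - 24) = (d^2 - 7*d + 6)/(d + 6)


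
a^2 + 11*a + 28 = (a + 4)*(a + 7)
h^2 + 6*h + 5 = (h + 1)*(h + 5)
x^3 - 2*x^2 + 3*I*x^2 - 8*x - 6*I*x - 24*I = (x - 4)*(x + 2)*(x + 3*I)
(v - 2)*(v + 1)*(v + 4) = v^3 + 3*v^2 - 6*v - 8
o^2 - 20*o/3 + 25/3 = (o - 5)*(o - 5/3)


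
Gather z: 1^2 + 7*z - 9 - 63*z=-56*z - 8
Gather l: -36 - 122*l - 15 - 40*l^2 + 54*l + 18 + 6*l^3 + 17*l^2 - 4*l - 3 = 6*l^3 - 23*l^2 - 72*l - 36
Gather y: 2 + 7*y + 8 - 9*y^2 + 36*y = -9*y^2 + 43*y + 10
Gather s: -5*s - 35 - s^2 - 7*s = -s^2 - 12*s - 35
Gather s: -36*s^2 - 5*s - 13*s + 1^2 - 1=-36*s^2 - 18*s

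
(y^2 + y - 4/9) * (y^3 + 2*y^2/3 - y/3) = y^5 + 5*y^4/3 - y^3/9 - 17*y^2/27 + 4*y/27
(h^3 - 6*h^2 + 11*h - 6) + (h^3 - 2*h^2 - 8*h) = 2*h^3 - 8*h^2 + 3*h - 6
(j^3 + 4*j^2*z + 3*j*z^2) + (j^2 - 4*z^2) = j^3 + 4*j^2*z + j^2 + 3*j*z^2 - 4*z^2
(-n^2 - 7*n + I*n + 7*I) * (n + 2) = -n^3 - 9*n^2 + I*n^2 - 14*n + 9*I*n + 14*I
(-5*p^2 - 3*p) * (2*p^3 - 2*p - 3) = -10*p^5 - 6*p^4 + 10*p^3 + 21*p^2 + 9*p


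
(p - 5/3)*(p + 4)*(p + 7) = p^3 + 28*p^2/3 + 29*p/3 - 140/3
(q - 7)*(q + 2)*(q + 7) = q^3 + 2*q^2 - 49*q - 98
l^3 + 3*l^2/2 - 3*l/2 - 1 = (l - 1)*(l + 1/2)*(l + 2)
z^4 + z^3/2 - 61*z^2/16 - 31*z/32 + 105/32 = (z - 3/2)*(z - 1)*(z + 5/4)*(z + 7/4)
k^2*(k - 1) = k^3 - k^2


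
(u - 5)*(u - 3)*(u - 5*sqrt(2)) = u^3 - 8*u^2 - 5*sqrt(2)*u^2 + 15*u + 40*sqrt(2)*u - 75*sqrt(2)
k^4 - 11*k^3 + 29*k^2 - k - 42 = (k - 7)*(k - 3)*(k - 2)*(k + 1)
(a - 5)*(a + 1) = a^2 - 4*a - 5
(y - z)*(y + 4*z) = y^2 + 3*y*z - 4*z^2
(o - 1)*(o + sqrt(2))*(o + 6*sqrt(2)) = o^3 - o^2 + 7*sqrt(2)*o^2 - 7*sqrt(2)*o + 12*o - 12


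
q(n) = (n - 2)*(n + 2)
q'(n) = 2*n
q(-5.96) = 31.52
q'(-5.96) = -11.92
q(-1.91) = -0.35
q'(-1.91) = -3.82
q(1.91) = -0.35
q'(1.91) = 3.82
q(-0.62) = -3.62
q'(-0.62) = -1.24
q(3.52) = 8.39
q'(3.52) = 7.04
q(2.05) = 0.20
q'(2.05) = 4.10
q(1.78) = -0.83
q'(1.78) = 3.56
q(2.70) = 3.29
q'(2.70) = 5.40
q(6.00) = 32.00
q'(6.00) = 12.00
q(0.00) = -4.00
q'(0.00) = 0.00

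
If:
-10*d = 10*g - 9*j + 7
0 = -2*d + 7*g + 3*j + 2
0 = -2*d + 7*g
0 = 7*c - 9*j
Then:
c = -6/7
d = -91/90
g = -13/45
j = -2/3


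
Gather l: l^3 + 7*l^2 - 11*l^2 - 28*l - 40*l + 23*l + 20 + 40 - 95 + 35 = l^3 - 4*l^2 - 45*l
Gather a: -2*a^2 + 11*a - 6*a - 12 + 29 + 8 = -2*a^2 + 5*a + 25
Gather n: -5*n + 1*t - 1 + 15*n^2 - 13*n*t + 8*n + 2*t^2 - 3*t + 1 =15*n^2 + n*(3 - 13*t) + 2*t^2 - 2*t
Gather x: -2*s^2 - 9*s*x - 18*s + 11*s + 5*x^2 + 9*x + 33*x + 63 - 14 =-2*s^2 - 7*s + 5*x^2 + x*(42 - 9*s) + 49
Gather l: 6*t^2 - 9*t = 6*t^2 - 9*t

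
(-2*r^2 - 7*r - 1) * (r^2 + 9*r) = -2*r^4 - 25*r^3 - 64*r^2 - 9*r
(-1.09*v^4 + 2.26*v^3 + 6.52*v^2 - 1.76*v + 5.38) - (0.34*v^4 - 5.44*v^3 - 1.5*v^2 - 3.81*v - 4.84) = -1.43*v^4 + 7.7*v^3 + 8.02*v^2 + 2.05*v + 10.22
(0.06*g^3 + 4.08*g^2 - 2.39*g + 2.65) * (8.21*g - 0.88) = 0.4926*g^4 + 33.444*g^3 - 23.2123*g^2 + 23.8597*g - 2.332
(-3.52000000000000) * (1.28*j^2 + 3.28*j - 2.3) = -4.5056*j^2 - 11.5456*j + 8.096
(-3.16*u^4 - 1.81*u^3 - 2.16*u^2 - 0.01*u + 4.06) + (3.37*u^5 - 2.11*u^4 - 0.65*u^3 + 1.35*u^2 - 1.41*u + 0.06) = 3.37*u^5 - 5.27*u^4 - 2.46*u^3 - 0.81*u^2 - 1.42*u + 4.12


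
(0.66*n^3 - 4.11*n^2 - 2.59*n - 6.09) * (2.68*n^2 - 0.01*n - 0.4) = 1.7688*n^5 - 11.0214*n^4 - 7.1641*n^3 - 14.6513*n^2 + 1.0969*n + 2.436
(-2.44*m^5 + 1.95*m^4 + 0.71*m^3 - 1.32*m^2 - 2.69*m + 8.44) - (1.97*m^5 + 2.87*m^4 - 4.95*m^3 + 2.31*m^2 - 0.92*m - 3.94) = -4.41*m^5 - 0.92*m^4 + 5.66*m^3 - 3.63*m^2 - 1.77*m + 12.38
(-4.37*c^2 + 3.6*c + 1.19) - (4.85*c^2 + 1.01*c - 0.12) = -9.22*c^2 + 2.59*c + 1.31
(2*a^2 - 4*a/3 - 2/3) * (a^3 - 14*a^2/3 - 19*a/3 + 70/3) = 2*a^5 - 32*a^4/3 - 64*a^3/9 + 524*a^2/9 - 242*a/9 - 140/9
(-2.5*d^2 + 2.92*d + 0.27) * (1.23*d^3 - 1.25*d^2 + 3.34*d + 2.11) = -3.075*d^5 + 6.7166*d^4 - 11.6679*d^3 + 4.1403*d^2 + 7.063*d + 0.5697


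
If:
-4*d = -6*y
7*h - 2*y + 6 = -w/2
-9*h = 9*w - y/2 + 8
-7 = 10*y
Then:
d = -21/20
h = -2497/2340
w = 163/1170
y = -7/10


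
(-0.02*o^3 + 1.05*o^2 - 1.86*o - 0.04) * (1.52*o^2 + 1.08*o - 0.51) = -0.0304*o^5 + 1.5744*o^4 - 1.683*o^3 - 2.6051*o^2 + 0.9054*o + 0.0204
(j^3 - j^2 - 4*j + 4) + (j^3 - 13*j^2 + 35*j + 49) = 2*j^3 - 14*j^2 + 31*j + 53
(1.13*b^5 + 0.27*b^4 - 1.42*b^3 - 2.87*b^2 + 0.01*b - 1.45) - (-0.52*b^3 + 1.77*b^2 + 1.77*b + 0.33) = 1.13*b^5 + 0.27*b^4 - 0.9*b^3 - 4.64*b^2 - 1.76*b - 1.78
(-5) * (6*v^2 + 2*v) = -30*v^2 - 10*v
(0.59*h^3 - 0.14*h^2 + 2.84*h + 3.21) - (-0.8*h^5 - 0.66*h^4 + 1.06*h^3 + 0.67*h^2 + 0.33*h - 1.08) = 0.8*h^5 + 0.66*h^4 - 0.47*h^3 - 0.81*h^2 + 2.51*h + 4.29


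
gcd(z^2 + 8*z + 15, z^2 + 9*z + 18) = z + 3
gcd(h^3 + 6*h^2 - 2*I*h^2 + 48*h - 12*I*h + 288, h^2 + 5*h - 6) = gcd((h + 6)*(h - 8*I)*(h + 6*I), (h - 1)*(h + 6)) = h + 6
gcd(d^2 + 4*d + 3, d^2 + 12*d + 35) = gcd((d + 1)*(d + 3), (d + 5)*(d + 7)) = 1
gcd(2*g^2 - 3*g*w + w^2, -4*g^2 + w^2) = -2*g + w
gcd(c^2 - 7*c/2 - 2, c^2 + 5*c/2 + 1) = c + 1/2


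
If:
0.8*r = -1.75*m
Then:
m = -0.457142857142857*r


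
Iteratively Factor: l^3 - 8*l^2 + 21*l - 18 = (l - 3)*(l^2 - 5*l + 6) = (l - 3)^2*(l - 2)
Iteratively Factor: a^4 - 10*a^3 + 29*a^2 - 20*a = (a - 1)*(a^3 - 9*a^2 + 20*a) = a*(a - 1)*(a^2 - 9*a + 20) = a*(a - 5)*(a - 1)*(a - 4)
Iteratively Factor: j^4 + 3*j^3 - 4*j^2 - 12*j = (j)*(j^3 + 3*j^2 - 4*j - 12) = j*(j + 3)*(j^2 - 4) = j*(j - 2)*(j + 3)*(j + 2)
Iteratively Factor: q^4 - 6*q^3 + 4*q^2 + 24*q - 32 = (q + 2)*(q^3 - 8*q^2 + 20*q - 16) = (q - 2)*(q + 2)*(q^2 - 6*q + 8) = (q - 2)^2*(q + 2)*(q - 4)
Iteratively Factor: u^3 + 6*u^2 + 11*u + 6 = (u + 2)*(u^2 + 4*u + 3) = (u + 2)*(u + 3)*(u + 1)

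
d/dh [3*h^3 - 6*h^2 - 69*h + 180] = 9*h^2 - 12*h - 69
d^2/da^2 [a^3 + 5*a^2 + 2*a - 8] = 6*a + 10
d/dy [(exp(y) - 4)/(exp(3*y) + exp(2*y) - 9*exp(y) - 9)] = (-(exp(y) - 4)*(3*exp(2*y) + 2*exp(y) - 9) + exp(3*y) + exp(2*y) - 9*exp(y) - 9)*exp(y)/(exp(3*y) + exp(2*y) - 9*exp(y) - 9)^2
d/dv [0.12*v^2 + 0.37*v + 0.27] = 0.24*v + 0.37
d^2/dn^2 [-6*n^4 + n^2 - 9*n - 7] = 2 - 72*n^2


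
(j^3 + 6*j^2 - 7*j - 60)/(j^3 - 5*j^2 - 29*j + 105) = (j + 4)/(j - 7)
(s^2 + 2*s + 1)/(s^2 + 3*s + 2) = (s + 1)/(s + 2)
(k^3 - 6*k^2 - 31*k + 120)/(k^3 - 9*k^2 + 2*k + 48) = (k + 5)/(k + 2)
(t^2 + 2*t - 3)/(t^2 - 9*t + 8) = (t + 3)/(t - 8)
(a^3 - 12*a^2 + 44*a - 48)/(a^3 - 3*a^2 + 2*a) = (a^2 - 10*a + 24)/(a*(a - 1))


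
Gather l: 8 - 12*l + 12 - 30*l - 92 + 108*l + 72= 66*l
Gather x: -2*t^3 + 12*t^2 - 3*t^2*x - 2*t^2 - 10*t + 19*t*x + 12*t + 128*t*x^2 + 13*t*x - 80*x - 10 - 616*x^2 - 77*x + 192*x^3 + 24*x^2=-2*t^3 + 10*t^2 + 2*t + 192*x^3 + x^2*(128*t - 592) + x*(-3*t^2 + 32*t - 157) - 10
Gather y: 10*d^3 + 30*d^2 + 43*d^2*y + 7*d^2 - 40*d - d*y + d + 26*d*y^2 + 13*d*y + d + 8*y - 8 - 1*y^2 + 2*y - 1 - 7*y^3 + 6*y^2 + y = 10*d^3 + 37*d^2 - 38*d - 7*y^3 + y^2*(26*d + 5) + y*(43*d^2 + 12*d + 11) - 9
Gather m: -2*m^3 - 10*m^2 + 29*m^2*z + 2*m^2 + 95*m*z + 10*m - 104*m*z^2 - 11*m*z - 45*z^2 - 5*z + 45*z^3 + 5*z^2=-2*m^3 + m^2*(29*z - 8) + m*(-104*z^2 + 84*z + 10) + 45*z^3 - 40*z^2 - 5*z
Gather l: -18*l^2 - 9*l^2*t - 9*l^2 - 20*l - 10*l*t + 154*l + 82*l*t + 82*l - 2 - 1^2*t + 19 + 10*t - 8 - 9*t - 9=l^2*(-9*t - 27) + l*(72*t + 216)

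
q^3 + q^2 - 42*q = q*(q - 6)*(q + 7)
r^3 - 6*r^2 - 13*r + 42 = (r - 7)*(r - 2)*(r + 3)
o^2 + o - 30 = (o - 5)*(o + 6)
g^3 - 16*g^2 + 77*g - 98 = (g - 7)^2*(g - 2)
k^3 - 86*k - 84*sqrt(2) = (k - 7*sqrt(2))*(k + sqrt(2))*(k + 6*sqrt(2))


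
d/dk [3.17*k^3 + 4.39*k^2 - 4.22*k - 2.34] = 9.51*k^2 + 8.78*k - 4.22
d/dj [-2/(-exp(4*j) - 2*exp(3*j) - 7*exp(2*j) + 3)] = (-8*exp(2*j) - 12*exp(j) - 28)*exp(2*j)/(exp(4*j) + 2*exp(3*j) + 7*exp(2*j) - 3)^2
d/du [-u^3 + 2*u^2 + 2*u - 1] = -3*u^2 + 4*u + 2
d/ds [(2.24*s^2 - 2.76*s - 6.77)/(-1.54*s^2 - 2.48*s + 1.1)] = (-9.8056*s^2 - 15.9236*s - 19.8256)/(2.3716*s^4 + 7.6384*s^3 + 2.7624*s^2 - 5.456*s + 1.21)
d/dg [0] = 0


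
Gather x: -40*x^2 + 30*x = -40*x^2 + 30*x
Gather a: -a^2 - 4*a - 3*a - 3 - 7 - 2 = -a^2 - 7*a - 12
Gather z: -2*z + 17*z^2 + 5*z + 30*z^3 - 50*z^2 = 30*z^3 - 33*z^2 + 3*z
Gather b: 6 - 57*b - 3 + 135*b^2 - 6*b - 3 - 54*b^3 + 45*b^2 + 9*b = -54*b^3 + 180*b^2 - 54*b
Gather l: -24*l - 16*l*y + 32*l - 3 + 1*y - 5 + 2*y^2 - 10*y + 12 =l*(8 - 16*y) + 2*y^2 - 9*y + 4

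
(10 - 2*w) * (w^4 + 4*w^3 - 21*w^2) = -2*w^5 + 2*w^4 + 82*w^3 - 210*w^2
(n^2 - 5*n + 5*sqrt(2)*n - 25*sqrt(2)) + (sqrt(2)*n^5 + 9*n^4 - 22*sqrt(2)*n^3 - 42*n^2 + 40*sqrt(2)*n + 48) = sqrt(2)*n^5 + 9*n^4 - 22*sqrt(2)*n^3 - 41*n^2 - 5*n + 45*sqrt(2)*n - 25*sqrt(2) + 48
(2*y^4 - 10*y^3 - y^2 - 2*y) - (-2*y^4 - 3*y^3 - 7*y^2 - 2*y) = 4*y^4 - 7*y^3 + 6*y^2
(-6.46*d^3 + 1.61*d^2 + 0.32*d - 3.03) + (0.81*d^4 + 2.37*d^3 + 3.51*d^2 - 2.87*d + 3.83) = 0.81*d^4 - 4.09*d^3 + 5.12*d^2 - 2.55*d + 0.8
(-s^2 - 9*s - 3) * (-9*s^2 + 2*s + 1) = 9*s^4 + 79*s^3 + 8*s^2 - 15*s - 3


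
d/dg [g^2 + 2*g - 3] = 2*g + 2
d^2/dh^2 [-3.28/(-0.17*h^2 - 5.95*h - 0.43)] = (-0.189584*h^2 - 6.63544*h + 3.28*(0.34*h + 5.95)*(0.68*h + 11.9) - 0.479536)/(0.17*h^2 + 5.95*h + 0.43)^3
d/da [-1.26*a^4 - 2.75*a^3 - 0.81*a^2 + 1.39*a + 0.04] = -5.04*a^3 - 8.25*a^2 - 1.62*a + 1.39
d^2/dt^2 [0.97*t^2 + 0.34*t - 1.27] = 1.94000000000000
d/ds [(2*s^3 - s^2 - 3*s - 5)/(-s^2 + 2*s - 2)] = (-2*s^4 + 8*s^3 - 17*s^2 - 6*s + 16)/(s^4 - 4*s^3 + 8*s^2 - 8*s + 4)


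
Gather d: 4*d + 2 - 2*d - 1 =2*d + 1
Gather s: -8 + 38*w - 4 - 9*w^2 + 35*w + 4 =-9*w^2 + 73*w - 8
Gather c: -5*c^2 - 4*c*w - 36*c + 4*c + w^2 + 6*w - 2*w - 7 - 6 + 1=-5*c^2 + c*(-4*w - 32) + w^2 + 4*w - 12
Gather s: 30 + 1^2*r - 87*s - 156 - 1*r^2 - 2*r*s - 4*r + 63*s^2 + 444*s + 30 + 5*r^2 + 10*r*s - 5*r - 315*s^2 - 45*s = 4*r^2 - 8*r - 252*s^2 + s*(8*r + 312) - 96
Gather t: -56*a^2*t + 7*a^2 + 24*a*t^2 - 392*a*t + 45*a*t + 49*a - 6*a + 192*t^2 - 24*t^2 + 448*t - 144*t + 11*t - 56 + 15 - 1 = 7*a^2 + 43*a + t^2*(24*a + 168) + t*(-56*a^2 - 347*a + 315) - 42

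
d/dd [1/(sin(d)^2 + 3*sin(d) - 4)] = -(2*sin(d) + 3)*cos(d)/(sin(d)^2 + 3*sin(d) - 4)^2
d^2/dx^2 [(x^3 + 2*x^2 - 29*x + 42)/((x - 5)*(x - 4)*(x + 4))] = 2*(7*x^6 - 39*x^5 + 303*x^4 - 3493*x^3 + 13614*x^2 - 15600*x + 3232)/(x^9 - 15*x^8 + 27*x^7 + 595*x^6 - 2832*x^5 - 5520*x^4 + 53504*x^3 - 34560*x^2 - 307200*x + 512000)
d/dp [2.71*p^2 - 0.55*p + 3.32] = 5.42*p - 0.55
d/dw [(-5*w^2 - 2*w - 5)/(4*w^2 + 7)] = 2*(4*w^2 - 15*w - 7)/(16*w^4 + 56*w^2 + 49)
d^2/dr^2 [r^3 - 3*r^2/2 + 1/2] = 6*r - 3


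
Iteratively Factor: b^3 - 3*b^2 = (b)*(b^2 - 3*b) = b^2*(b - 3)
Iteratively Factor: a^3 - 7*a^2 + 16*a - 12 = (a - 3)*(a^2 - 4*a + 4) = (a - 3)*(a - 2)*(a - 2)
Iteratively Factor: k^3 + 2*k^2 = (k)*(k^2 + 2*k) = k^2*(k + 2)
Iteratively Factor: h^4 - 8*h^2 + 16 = (h - 2)*(h^3 + 2*h^2 - 4*h - 8) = (h - 2)^2*(h^2 + 4*h + 4) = (h - 2)^2*(h + 2)*(h + 2)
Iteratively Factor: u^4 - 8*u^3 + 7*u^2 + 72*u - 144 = (u + 3)*(u^3 - 11*u^2 + 40*u - 48) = (u - 4)*(u + 3)*(u^2 - 7*u + 12) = (u - 4)*(u - 3)*(u + 3)*(u - 4)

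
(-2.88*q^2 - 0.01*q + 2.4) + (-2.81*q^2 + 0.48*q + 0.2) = -5.69*q^2 + 0.47*q + 2.6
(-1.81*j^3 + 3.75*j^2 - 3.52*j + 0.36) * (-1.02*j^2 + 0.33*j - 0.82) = 1.8462*j^5 - 4.4223*j^4 + 6.3121*j^3 - 4.6038*j^2 + 3.0052*j - 0.2952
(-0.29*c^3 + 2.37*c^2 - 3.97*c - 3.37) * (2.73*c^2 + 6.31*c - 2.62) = -0.7917*c^5 + 4.6402*c^4 + 4.8764*c^3 - 40.4602*c^2 - 10.8633*c + 8.8294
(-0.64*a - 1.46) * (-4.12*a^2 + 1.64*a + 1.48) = 2.6368*a^3 + 4.9656*a^2 - 3.3416*a - 2.1608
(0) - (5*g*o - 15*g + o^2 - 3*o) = -5*g*o + 15*g - o^2 + 3*o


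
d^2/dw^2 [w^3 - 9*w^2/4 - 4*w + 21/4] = 6*w - 9/2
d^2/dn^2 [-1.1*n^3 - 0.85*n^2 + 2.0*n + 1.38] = -6.6*n - 1.7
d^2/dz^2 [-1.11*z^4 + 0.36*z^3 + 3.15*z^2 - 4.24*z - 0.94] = -13.32*z^2 + 2.16*z + 6.3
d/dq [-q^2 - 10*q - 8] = -2*q - 10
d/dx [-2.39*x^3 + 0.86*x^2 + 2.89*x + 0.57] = -7.17*x^2 + 1.72*x + 2.89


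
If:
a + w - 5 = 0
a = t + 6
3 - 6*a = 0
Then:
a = 1/2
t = -11/2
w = 9/2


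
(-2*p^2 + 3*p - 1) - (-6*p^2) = 4*p^2 + 3*p - 1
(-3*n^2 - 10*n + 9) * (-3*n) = 9*n^3 + 30*n^2 - 27*n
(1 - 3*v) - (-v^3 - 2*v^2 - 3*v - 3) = v^3 + 2*v^2 + 4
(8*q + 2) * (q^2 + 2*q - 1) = 8*q^3 + 18*q^2 - 4*q - 2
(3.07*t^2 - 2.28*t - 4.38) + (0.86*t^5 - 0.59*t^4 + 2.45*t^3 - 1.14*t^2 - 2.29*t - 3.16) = 0.86*t^5 - 0.59*t^4 + 2.45*t^3 + 1.93*t^2 - 4.57*t - 7.54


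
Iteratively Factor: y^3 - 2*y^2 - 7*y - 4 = (y + 1)*(y^2 - 3*y - 4) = (y - 4)*(y + 1)*(y + 1)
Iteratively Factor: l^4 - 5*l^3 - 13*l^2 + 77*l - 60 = (l - 5)*(l^3 - 13*l + 12) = (l - 5)*(l - 1)*(l^2 + l - 12) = (l - 5)*(l - 3)*(l - 1)*(l + 4)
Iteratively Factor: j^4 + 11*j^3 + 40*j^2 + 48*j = (j + 3)*(j^3 + 8*j^2 + 16*j) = (j + 3)*(j + 4)*(j^2 + 4*j) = j*(j + 3)*(j + 4)*(j + 4)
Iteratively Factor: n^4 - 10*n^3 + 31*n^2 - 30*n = (n)*(n^3 - 10*n^2 + 31*n - 30) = n*(n - 5)*(n^2 - 5*n + 6) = n*(n - 5)*(n - 2)*(n - 3)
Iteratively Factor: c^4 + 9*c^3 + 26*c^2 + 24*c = (c + 4)*(c^3 + 5*c^2 + 6*c) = c*(c + 4)*(c^2 + 5*c + 6) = c*(c + 2)*(c + 4)*(c + 3)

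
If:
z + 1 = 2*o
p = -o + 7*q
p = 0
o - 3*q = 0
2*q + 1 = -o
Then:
No Solution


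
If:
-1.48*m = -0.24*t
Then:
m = 0.162162162162162*t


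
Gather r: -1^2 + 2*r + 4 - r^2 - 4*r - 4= -r^2 - 2*r - 1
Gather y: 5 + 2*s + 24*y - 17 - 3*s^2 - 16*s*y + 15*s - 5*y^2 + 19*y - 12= -3*s^2 + 17*s - 5*y^2 + y*(43 - 16*s) - 24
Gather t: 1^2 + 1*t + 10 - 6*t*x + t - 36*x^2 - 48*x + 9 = t*(2 - 6*x) - 36*x^2 - 48*x + 20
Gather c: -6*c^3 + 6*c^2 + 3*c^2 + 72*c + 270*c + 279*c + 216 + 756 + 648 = -6*c^3 + 9*c^2 + 621*c + 1620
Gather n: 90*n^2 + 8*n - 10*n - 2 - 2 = 90*n^2 - 2*n - 4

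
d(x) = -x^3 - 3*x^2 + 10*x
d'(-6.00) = -62.00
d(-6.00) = 48.00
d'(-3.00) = 1.00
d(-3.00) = -30.00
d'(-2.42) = 6.95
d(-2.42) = -27.60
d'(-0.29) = 11.49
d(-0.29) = -3.13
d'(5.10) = -98.63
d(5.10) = -159.68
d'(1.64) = -7.91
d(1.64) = 3.92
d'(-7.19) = -101.95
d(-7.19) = 144.71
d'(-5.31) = -42.73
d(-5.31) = 12.03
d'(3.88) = -58.44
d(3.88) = -64.77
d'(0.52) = 6.07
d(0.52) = 4.25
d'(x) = -3*x^2 - 6*x + 10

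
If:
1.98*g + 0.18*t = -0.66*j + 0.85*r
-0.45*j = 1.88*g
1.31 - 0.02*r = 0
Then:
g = 0.23156089193825*t - 71.6230703259005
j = 299.225271583762 - 0.967409948542024*t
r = 65.50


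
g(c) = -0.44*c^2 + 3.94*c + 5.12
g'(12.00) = -6.62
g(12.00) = -10.96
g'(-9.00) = 11.86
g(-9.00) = -65.98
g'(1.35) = 2.75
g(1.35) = 9.64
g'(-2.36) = 6.02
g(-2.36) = -6.63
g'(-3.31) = 6.85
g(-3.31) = -12.74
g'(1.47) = 2.65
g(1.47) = 9.96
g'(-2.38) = 6.03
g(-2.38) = -6.75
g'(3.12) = 1.19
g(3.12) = 13.13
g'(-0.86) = 4.70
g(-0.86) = 1.41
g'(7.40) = -2.57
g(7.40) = 10.18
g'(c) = 3.94 - 0.88*c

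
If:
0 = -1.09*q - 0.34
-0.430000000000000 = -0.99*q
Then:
No Solution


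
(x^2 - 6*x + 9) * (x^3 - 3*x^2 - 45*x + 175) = x^5 - 9*x^4 - 18*x^3 + 418*x^2 - 1455*x + 1575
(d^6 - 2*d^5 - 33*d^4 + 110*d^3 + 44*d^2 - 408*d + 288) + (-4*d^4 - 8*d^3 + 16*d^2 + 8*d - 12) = d^6 - 2*d^5 - 37*d^4 + 102*d^3 + 60*d^2 - 400*d + 276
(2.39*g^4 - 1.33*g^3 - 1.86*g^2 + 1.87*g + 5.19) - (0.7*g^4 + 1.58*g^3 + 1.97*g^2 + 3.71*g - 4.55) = 1.69*g^4 - 2.91*g^3 - 3.83*g^2 - 1.84*g + 9.74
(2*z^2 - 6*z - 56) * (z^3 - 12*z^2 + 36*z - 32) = 2*z^5 - 30*z^4 + 88*z^3 + 392*z^2 - 1824*z + 1792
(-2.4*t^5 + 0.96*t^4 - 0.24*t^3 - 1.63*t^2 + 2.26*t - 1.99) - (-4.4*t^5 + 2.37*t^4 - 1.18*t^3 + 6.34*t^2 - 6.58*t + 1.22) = 2.0*t^5 - 1.41*t^4 + 0.94*t^3 - 7.97*t^2 + 8.84*t - 3.21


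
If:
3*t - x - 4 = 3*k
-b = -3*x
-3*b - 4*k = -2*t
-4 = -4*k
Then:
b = 6/25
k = 1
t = 59/25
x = 2/25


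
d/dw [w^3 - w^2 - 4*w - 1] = 3*w^2 - 2*w - 4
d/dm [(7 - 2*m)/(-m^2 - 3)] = 2*(-m^2 + 7*m + 3)/(m^4 + 6*m^2 + 9)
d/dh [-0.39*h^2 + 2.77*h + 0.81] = 2.77 - 0.78*h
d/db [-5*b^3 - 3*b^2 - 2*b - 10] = -15*b^2 - 6*b - 2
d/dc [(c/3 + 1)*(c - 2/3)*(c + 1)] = c^2 + 20*c/9 + 1/9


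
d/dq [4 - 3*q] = -3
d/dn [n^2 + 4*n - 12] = 2*n + 4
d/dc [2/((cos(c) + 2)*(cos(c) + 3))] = 2*(2*cos(c) + 5)*sin(c)/((cos(c) + 2)^2*(cos(c) + 3)^2)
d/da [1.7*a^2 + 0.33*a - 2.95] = 3.4*a + 0.33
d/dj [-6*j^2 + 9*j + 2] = 9 - 12*j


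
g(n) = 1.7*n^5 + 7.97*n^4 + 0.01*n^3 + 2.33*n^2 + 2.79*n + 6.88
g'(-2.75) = -186.68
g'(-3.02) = -182.06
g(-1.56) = 39.66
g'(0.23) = 4.28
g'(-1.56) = -75.10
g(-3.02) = 255.33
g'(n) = 8.5*n^4 + 31.88*n^3 + 0.03*n^2 + 4.66*n + 2.79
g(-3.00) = 251.68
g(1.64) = 95.59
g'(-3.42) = -125.20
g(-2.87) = 227.54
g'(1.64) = 212.62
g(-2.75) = 205.07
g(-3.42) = 319.14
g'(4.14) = 4781.75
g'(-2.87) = -187.28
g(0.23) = 7.67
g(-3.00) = 251.68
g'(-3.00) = -183.18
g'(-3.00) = -183.18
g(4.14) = 4467.91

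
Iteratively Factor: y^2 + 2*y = (y + 2)*(y)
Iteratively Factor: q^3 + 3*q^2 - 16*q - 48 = (q + 3)*(q^2 - 16) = (q - 4)*(q + 3)*(q + 4)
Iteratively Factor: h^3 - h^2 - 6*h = (h)*(h^2 - h - 6) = h*(h - 3)*(h + 2)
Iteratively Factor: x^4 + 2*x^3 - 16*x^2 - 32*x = (x + 2)*(x^3 - 16*x) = (x + 2)*(x + 4)*(x^2 - 4*x) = x*(x + 2)*(x + 4)*(x - 4)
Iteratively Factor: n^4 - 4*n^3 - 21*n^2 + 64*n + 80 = (n + 4)*(n^3 - 8*n^2 + 11*n + 20) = (n - 4)*(n + 4)*(n^2 - 4*n - 5) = (n - 4)*(n + 1)*(n + 4)*(n - 5)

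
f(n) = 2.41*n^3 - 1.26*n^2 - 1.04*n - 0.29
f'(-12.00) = 1070.32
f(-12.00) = -4333.73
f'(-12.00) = 1070.32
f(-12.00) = -4333.73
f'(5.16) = 178.46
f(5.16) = 291.90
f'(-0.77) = 5.19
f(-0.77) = -1.34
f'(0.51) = -0.44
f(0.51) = -0.83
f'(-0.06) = -0.86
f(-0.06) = -0.23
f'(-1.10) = 10.48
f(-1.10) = -3.88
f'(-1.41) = 16.89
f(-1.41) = -8.08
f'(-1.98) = 32.29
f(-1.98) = -21.88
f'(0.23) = -1.24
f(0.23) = -0.57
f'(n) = 7.23*n^2 - 2.52*n - 1.04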